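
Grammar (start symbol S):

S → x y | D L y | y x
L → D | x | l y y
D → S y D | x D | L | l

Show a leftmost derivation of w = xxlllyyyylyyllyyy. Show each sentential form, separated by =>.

S=>DLy=>xDLy=>xxDLy=>xxSyDLy=>xxDLyyDLy=>xxlLyyDLy=>xxlDyyDLy=>xxlSyDyyDLy=>xxlDLyyDyyDLy=>xxllLyyDyyDLy=>xxlllyyyyDyyDLy=>xxlllyyyylyyDLy=>xxlllyyyylyylLy=>xxlllyyyylyyllyyy

S => DLy   [S → D L y]
DLy => xDLy   [D → x D]
xDLy => xxDLy   [D → x D]
xxDLy => xxSyDLy   [D → S y D]
xxSyDLy => xxDLyyDLy   [S → D L y]
xxDLyyDLy => xxlLyyDLy   [D → l]
xxlLyyDLy => xxlDyyDLy   [L → D]
xxlDyyDLy => xxlSyDyyDLy   [D → S y D]
xxlSyDyyDLy => xxlDLyyDyyDLy   [S → D L y]
xxlDLyyDyyDLy => xxllLyyDyyDLy   [D → l]
xxllLyyDyyDLy => xxlllyyyyDyyDLy   [L → l y y]
xxlllyyyyDyyDLy => xxlllyyyylyyDLy   [D → l]
xxlllyyyylyyDLy => xxlllyyyylyylLy   [D → l]
xxlllyyyylyylLy => xxlllyyyylyyllyyy   [L → l y y]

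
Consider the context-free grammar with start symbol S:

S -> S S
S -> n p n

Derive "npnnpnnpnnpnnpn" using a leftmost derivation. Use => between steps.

S=>SS=>SSS=>SSSS=>npnSSS=>npnnpnSS=>npnnpnSSS=>npnnpnnpnSS=>npnnpnnpnnpnS=>npnnpnnpnnpnnpn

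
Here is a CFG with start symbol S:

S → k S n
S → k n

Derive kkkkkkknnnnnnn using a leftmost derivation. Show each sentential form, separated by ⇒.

S ⇒ kSn   [S → k S n]
kSn ⇒ kkSnn   [S → k S n]
kkSnn ⇒ kkkSnnn   [S → k S n]
kkkSnnn ⇒ kkkkSnnnn   [S → k S n]
kkkkSnnnn ⇒ kkkkkSnnnnn   [S → k S n]
kkkkkSnnnnn ⇒ kkkkkkSnnnnnn   [S → k S n]
kkkkkkSnnnnnn ⇒ kkkkkkknnnnnnn   [S → k n]

S⇒kSn⇒kkSnn⇒kkkSnnn⇒kkkkSnnnn⇒kkkkkSnnnnn⇒kkkkkkSnnnnnn⇒kkkkkkknnnnnnn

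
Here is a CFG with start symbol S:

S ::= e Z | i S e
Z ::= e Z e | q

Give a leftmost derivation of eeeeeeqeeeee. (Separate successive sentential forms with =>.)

S => eZ => eeZe => eeeZee => eeeeZeee => eeeeeZeeee => eeeeeeZeeeee => eeeeeeqeeeee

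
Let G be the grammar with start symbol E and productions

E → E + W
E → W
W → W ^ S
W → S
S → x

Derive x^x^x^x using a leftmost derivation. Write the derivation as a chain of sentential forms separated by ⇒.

E ⇒ W ⇒ W^S ⇒ W^S^S ⇒ W^S^S^S ⇒ S^S^S^S ⇒ x^S^S^S ⇒ x^x^S^S ⇒ x^x^x^S ⇒ x^x^x^x

E ⇒ W   [E → W]
W ⇒ W^S   [W → W ^ S]
W^S ⇒ W^S^S   [W → W ^ S]
W^S^S ⇒ W^S^S^S   [W → W ^ S]
W^S^S^S ⇒ S^S^S^S   [W → S]
S^S^S^S ⇒ x^S^S^S   [S → x]
x^S^S^S ⇒ x^x^S^S   [S → x]
x^x^S^S ⇒ x^x^x^S   [S → x]
x^x^x^S ⇒ x^x^x^x   [S → x]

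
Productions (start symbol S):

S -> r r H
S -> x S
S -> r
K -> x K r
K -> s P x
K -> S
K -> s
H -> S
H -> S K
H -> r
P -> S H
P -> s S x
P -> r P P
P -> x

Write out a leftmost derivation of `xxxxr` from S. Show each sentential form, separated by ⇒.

S⇒xS⇒xxS⇒xxxS⇒xxxxS⇒xxxxr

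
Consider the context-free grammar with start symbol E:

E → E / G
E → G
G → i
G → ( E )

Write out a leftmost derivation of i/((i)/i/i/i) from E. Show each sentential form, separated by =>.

E => E/G => G/G => i/G => i/(E) => i/(E/G) => i/(E/G/G) => i/(E/G/G/G) => i/(G/G/G/G) => i/((E)/G/G/G) => i/((G)/G/G/G) => i/((i)/G/G/G) => i/((i)/i/G/G) => i/((i)/i/i/G) => i/((i)/i/i/i)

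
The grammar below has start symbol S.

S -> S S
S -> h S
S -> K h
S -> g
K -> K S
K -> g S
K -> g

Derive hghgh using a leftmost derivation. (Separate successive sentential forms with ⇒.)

S ⇒ SS   [S -> S S]
SS ⇒ hSS   [S -> h S]
hSS ⇒ hKhS   [S -> K h]
hKhS ⇒ hghS   [K -> g]
hghS ⇒ hghKh   [S -> K h]
hghKh ⇒ hghgh   [K -> g]

S ⇒ SS ⇒ hSS ⇒ hKhS ⇒ hghS ⇒ hghKh ⇒ hghgh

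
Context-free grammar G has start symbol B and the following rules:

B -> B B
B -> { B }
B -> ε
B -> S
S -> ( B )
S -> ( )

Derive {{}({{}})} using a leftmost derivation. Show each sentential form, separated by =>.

B => {B} => {BB} => {{B}B} => {{}B} => {{}S} => {{}(B)} => {{}({B})} => {{}({{B}})} => {{}({{}})}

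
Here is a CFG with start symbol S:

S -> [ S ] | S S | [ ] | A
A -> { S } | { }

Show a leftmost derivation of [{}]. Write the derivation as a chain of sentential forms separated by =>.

S=>[S]=>[A]=>[{}]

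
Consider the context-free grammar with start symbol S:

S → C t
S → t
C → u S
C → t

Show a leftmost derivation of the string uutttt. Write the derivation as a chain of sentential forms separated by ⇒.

S ⇒ Ct   [S → C t]
Ct ⇒ uSt   [C → u S]
uSt ⇒ uCtt   [S → C t]
uCtt ⇒ uuStt   [C → u S]
uuStt ⇒ uuCttt   [S → C t]
uuCttt ⇒ uutttt   [C → t]

S⇒Ct⇒uSt⇒uCtt⇒uuStt⇒uuCttt⇒uutttt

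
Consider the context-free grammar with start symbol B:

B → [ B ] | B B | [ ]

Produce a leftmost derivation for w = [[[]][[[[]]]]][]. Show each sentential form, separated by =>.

B=>BB=>[B]B=>[BB]B=>[[B]B]B=>[[[]]B]B=>[[[]][B]]B=>[[[]][[B]]]B=>[[[]][[[B]]]]B=>[[[]][[[[]]]]]B=>[[[]][[[[]]]]][]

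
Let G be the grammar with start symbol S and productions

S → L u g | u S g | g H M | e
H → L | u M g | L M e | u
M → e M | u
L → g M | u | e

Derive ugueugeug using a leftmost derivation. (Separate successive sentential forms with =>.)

S => uSg   [S → u S g]
uSg => ugHMg   [S → g H M]
ugHMg => uguMgMg   [H → u M g]
uguMgMg => ugueMgMg   [M → e M]
ugueMgMg => ugueugMg   [M → u]
ugueugMg => ugueugeMg   [M → e M]
ugueugeMg => ugueugeug   [M → u]

S => uSg => ugHMg => uguMgMg => ugueMgMg => ugueugMg => ugueugeMg => ugueugeug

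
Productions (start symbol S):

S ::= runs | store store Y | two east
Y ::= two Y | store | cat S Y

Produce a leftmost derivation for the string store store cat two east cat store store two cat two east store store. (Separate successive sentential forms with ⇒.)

S ⇒ store store Y ⇒ store store cat S Y ⇒ store store cat two east Y ⇒ store store cat two east cat S Y ⇒ store store cat two east cat store store Y Y ⇒ store store cat two east cat store store two Y Y ⇒ store store cat two east cat store store two cat S Y Y ⇒ store store cat two east cat store store two cat two east Y Y ⇒ store store cat two east cat store store two cat two east store Y ⇒ store store cat two east cat store store two cat two east store store

S ⇒ store store Y   [S ::= store store Y]
store store Y ⇒ store store cat S Y   [Y ::= cat S Y]
store store cat S Y ⇒ store store cat two east Y   [S ::= two east]
store store cat two east Y ⇒ store store cat two east cat S Y   [Y ::= cat S Y]
store store cat two east cat S Y ⇒ store store cat two east cat store store Y Y   [S ::= store store Y]
store store cat two east cat store store Y Y ⇒ store store cat two east cat store store two Y Y   [Y ::= two Y]
store store cat two east cat store store two Y Y ⇒ store store cat two east cat store store two cat S Y Y   [Y ::= cat S Y]
store store cat two east cat store store two cat S Y Y ⇒ store store cat two east cat store store two cat two east Y Y   [S ::= two east]
store store cat two east cat store store two cat two east Y Y ⇒ store store cat two east cat store store two cat two east store Y   [Y ::= store]
store store cat two east cat store store two cat two east store Y ⇒ store store cat two east cat store store two cat two east store store   [Y ::= store]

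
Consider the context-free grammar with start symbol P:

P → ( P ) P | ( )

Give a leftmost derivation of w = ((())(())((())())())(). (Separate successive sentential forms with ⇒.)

P ⇒ (P)P   [P → ( P ) P]
(P)P ⇒ ((P)P)P   [P → ( P ) P]
((P)P)P ⇒ ((())P)P   [P → ( )]
((())P)P ⇒ ((())(P)P)P   [P → ( P ) P]
((())(P)P)P ⇒ ((())(())P)P   [P → ( )]
((())(())P)P ⇒ ((())(())(P)P)P   [P → ( P ) P]
((())(())(P)P)P ⇒ ((())(())((P)P)P)P   [P → ( P ) P]
((())(())((P)P)P)P ⇒ ((())(())((())P)P)P   [P → ( )]
((())(())((())P)P)P ⇒ ((())(())((())())P)P   [P → ( )]
((())(())((())())P)P ⇒ ((())(())((())())())P   [P → ( )]
((())(())((())())())P ⇒ ((())(())((())())())()   [P → ( )]

P⇒(P)P⇒((P)P)P⇒((())P)P⇒((())(P)P)P⇒((())(())P)P⇒((())(())(P)P)P⇒((())(())((P)P)P)P⇒((())(())((())P)P)P⇒((())(())((())())P)P⇒((())(())((())())())P⇒((())(())((())())())()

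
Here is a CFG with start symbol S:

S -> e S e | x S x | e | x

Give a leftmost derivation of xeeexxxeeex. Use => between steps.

S => xSx => xeSex => xeeSeex => xeeeSeeex => xeeexSxeeex => xeeexxxeeex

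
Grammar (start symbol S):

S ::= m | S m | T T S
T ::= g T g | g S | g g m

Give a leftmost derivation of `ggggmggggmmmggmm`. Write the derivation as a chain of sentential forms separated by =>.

S => TTS => gSTS => gSmTS => gTTSmTS => ggTgTSmTS => gggTggTSmTS => ggggSggTSmTS => ggggmggTSmTS => ggggmggggmSmTS => ggggmggggmmmTS => ggggmggggmmmggmS => ggggmggggmmmggmm

S => TTS   [S ::= T T S]
TTS => gSTS   [T ::= g S]
gSTS => gSmTS   [S ::= S m]
gSmTS => gTTSmTS   [S ::= T T S]
gTTSmTS => ggTgTSmTS   [T ::= g T g]
ggTgTSmTS => gggTggTSmTS   [T ::= g T g]
gggTggTSmTS => ggggSggTSmTS   [T ::= g S]
ggggSggTSmTS => ggggmggTSmTS   [S ::= m]
ggggmggTSmTS => ggggmggggmSmTS   [T ::= g g m]
ggggmggggmSmTS => ggggmggggmmmTS   [S ::= m]
ggggmggggmmmTS => ggggmggggmmmggmS   [T ::= g g m]
ggggmggggmmmggmS => ggggmggggmmmggmm   [S ::= m]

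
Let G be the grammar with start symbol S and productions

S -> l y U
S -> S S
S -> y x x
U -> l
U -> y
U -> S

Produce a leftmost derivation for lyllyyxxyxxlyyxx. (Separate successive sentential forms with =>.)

S => SS   [S -> S S]
SS => SSS   [S -> S S]
SSS => lyUSS   [S -> l y U]
lyUSS => lylSS   [U -> l]
lylSS => lylSSS   [S -> S S]
lylSSS => lyllyUSS   [S -> l y U]
lyllyUSS => lyllySSS   [U -> S]
lyllySSS => lyllyyxxSS   [S -> y x x]
lyllyyxxSS => lyllyyxxyxxS   [S -> y x x]
lyllyyxxyxxS => lyllyyxxyxxlyU   [S -> l y U]
lyllyyxxyxxlyU => lyllyyxxyxxlyS   [U -> S]
lyllyyxxyxxlyS => lyllyyxxyxxlyyxx   [S -> y x x]

S => SS => SSS => lyUSS => lylSS => lylSSS => lyllyUSS => lyllySSS => lyllyyxxSS => lyllyyxxyxxS => lyllyyxxyxxlyU => lyllyyxxyxxlyS => lyllyyxxyxxlyyxx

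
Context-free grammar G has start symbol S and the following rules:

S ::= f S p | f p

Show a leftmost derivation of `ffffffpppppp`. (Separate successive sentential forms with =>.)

S => fSp   [S ::= f S p]
fSp => ffSpp   [S ::= f S p]
ffSpp => fffSppp   [S ::= f S p]
fffSppp => ffffSpppp   [S ::= f S p]
ffffSpppp => fffffSppppp   [S ::= f S p]
fffffSppppp => ffffffpppppp   [S ::= f p]

S => fSp => ffSpp => fffSppp => ffffSpppp => fffffSppppp => ffffffpppppp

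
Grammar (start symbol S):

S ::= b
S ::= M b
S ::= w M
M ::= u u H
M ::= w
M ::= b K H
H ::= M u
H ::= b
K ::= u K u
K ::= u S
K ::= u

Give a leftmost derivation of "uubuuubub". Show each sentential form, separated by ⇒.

S ⇒ Mb   [S ::= M b]
Mb ⇒ uuHb   [M ::= u u H]
uuHb ⇒ uuMub   [H ::= M u]
uuMub ⇒ uubKHub   [M ::= b K H]
uubKHub ⇒ uubuKuHub   [K ::= u K u]
uubuKuHub ⇒ uubuuuHub   [K ::= u]
uubuuuHub ⇒ uubuuubub   [H ::= b]

S ⇒ Mb ⇒ uuHb ⇒ uuMub ⇒ uubKHub ⇒ uubuKuHub ⇒ uubuuuHub ⇒ uubuuubub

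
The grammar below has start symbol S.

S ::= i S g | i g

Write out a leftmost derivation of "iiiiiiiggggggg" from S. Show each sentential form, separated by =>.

S => iSg   [S ::= i S g]
iSg => iiSgg   [S ::= i S g]
iiSgg => iiiSggg   [S ::= i S g]
iiiSggg => iiiiSgggg   [S ::= i S g]
iiiiSgggg => iiiiiSggggg   [S ::= i S g]
iiiiiSggggg => iiiiiiSgggggg   [S ::= i S g]
iiiiiiSgggggg => iiiiiiiggggggg   [S ::= i g]

S => iSg => iiSgg => iiiSggg => iiiiSgggg => iiiiiSggggg => iiiiiiSgggggg => iiiiiiiggggggg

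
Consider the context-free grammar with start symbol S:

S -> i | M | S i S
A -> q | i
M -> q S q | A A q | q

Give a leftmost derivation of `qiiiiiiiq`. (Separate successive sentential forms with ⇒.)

S ⇒ M ⇒ qSq ⇒ qSiSq ⇒ qSiSiSq ⇒ qSiSiSiSq ⇒ qiiSiSiSq ⇒ qiiiiSiSq ⇒ qiiiiiiSq ⇒ qiiiiiiiq

S ⇒ M   [S -> M]
M ⇒ qSq   [M -> q S q]
qSq ⇒ qSiSq   [S -> S i S]
qSiSq ⇒ qSiSiSq   [S -> S i S]
qSiSiSq ⇒ qSiSiSiSq   [S -> S i S]
qSiSiSiSq ⇒ qiiSiSiSq   [S -> i]
qiiSiSiSq ⇒ qiiiiSiSq   [S -> i]
qiiiiSiSq ⇒ qiiiiiiSq   [S -> i]
qiiiiiiSq ⇒ qiiiiiiiq   [S -> i]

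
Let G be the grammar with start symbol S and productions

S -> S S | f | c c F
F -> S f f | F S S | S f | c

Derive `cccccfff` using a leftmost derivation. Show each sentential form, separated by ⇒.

S ⇒ ccF ⇒ ccSf ⇒ ccSSf ⇒ ccSSSf ⇒ ccccFSSf ⇒ cccccSSf ⇒ cccccfSf ⇒ cccccfff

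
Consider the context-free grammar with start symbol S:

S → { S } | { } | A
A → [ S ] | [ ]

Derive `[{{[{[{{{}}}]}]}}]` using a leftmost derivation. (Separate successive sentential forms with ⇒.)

S ⇒ A   [S → A]
A ⇒ [S]   [A → [ S ]]
[S] ⇒ [{S}]   [S → { S }]
[{S}] ⇒ [{{S}}]   [S → { S }]
[{{S}}] ⇒ [{{A}}]   [S → A]
[{{A}}] ⇒ [{{[S]}}]   [A → [ S ]]
[{{[S]}}] ⇒ [{{[{S}]}}]   [S → { S }]
[{{[{S}]}}] ⇒ [{{[{A}]}}]   [S → A]
[{{[{A}]}}] ⇒ [{{[{[S]}]}}]   [A → [ S ]]
[{{[{[S]}]}}] ⇒ [{{[{[{S}]}]}}]   [S → { S }]
[{{[{[{S}]}]}}] ⇒ [{{[{[{{S}}]}]}}]   [S → { S }]
[{{[{[{{S}}]}]}}] ⇒ [{{[{[{{{}}}]}]}}]   [S → { }]

S ⇒ A ⇒ [S] ⇒ [{S}] ⇒ [{{S}}] ⇒ [{{A}}] ⇒ [{{[S]}}] ⇒ [{{[{S}]}}] ⇒ [{{[{A}]}}] ⇒ [{{[{[S]}]}}] ⇒ [{{[{[{S}]}]}}] ⇒ [{{[{[{{S}}]}]}}] ⇒ [{{[{[{{{}}}]}]}}]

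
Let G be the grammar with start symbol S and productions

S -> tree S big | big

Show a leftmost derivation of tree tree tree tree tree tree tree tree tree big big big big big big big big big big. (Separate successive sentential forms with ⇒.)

S ⇒ tree S big ⇒ tree tree S big big ⇒ tree tree tree S big big big ⇒ tree tree tree tree S big big big big ⇒ tree tree tree tree tree S big big big big big ⇒ tree tree tree tree tree tree S big big big big big big ⇒ tree tree tree tree tree tree tree S big big big big big big big ⇒ tree tree tree tree tree tree tree tree S big big big big big big big big ⇒ tree tree tree tree tree tree tree tree tree S big big big big big big big big big ⇒ tree tree tree tree tree tree tree tree tree big big big big big big big big big big

S ⇒ tree S big   [S -> tree S big]
tree S big ⇒ tree tree S big big   [S -> tree S big]
tree tree S big big ⇒ tree tree tree S big big big   [S -> tree S big]
tree tree tree S big big big ⇒ tree tree tree tree S big big big big   [S -> tree S big]
tree tree tree tree S big big big big ⇒ tree tree tree tree tree S big big big big big   [S -> tree S big]
tree tree tree tree tree S big big big big big ⇒ tree tree tree tree tree tree S big big big big big big   [S -> tree S big]
tree tree tree tree tree tree S big big big big big big ⇒ tree tree tree tree tree tree tree S big big big big big big big   [S -> tree S big]
tree tree tree tree tree tree tree S big big big big big big big ⇒ tree tree tree tree tree tree tree tree S big big big big big big big big   [S -> tree S big]
tree tree tree tree tree tree tree tree S big big big big big big big big ⇒ tree tree tree tree tree tree tree tree tree S big big big big big big big big big   [S -> tree S big]
tree tree tree tree tree tree tree tree tree S big big big big big big big big big ⇒ tree tree tree tree tree tree tree tree tree big big big big big big big big big big   [S -> big]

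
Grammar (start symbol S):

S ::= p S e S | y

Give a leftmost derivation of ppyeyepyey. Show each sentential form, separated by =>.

S => pSeS => ppSeSeS => ppyeSeS => ppyeyeS => ppyeyepSeS => ppyeyepyeS => ppyeyepyey

S => pSeS   [S ::= p S e S]
pSeS => ppSeSeS   [S ::= p S e S]
ppSeSeS => ppyeSeS   [S ::= y]
ppyeSeS => ppyeyeS   [S ::= y]
ppyeyeS => ppyeyepSeS   [S ::= p S e S]
ppyeyepSeS => ppyeyepyeS   [S ::= y]
ppyeyepyeS => ppyeyepyey   [S ::= y]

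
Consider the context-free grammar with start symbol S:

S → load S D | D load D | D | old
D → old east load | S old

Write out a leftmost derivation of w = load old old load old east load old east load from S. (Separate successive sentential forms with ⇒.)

S ⇒ load S D   [S → load S D]
load S D ⇒ load D load D D   [S → D load D]
load D load D D ⇒ load S old load D D   [D → S old]
load S old load D D ⇒ load old old load D D   [S → old]
load old old load D D ⇒ load old old load old east load D   [D → old east load]
load old old load old east load D ⇒ load old old load old east load old east load   [D → old east load]

S ⇒ load S D ⇒ load D load D D ⇒ load S old load D D ⇒ load old old load D D ⇒ load old old load old east load D ⇒ load old old load old east load old east load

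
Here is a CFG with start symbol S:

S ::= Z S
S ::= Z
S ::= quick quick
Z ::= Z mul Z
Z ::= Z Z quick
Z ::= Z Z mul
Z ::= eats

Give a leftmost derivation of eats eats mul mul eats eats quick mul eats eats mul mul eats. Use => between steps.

S => Z => Z mul Z => Z Z mul mul Z => Z mul Z Z mul mul Z => Z Z quick mul Z Z mul mul Z => Z mul Z Z quick mul Z Z mul mul Z => Z Z mul mul Z Z quick mul Z Z mul mul Z => eats Z mul mul Z Z quick mul Z Z mul mul Z => eats eats mul mul Z Z quick mul Z Z mul mul Z => eats eats mul mul eats Z quick mul Z Z mul mul Z => eats eats mul mul eats eats quick mul Z Z mul mul Z => eats eats mul mul eats eats quick mul eats Z mul mul Z => eats eats mul mul eats eats quick mul eats eats mul mul Z => eats eats mul mul eats eats quick mul eats eats mul mul eats

S => Z   [S ::= Z]
Z => Z mul Z   [Z ::= Z mul Z]
Z mul Z => Z Z mul mul Z   [Z ::= Z Z mul]
Z Z mul mul Z => Z mul Z Z mul mul Z   [Z ::= Z mul Z]
Z mul Z Z mul mul Z => Z Z quick mul Z Z mul mul Z   [Z ::= Z Z quick]
Z Z quick mul Z Z mul mul Z => Z mul Z Z quick mul Z Z mul mul Z   [Z ::= Z mul Z]
Z mul Z Z quick mul Z Z mul mul Z => Z Z mul mul Z Z quick mul Z Z mul mul Z   [Z ::= Z Z mul]
Z Z mul mul Z Z quick mul Z Z mul mul Z => eats Z mul mul Z Z quick mul Z Z mul mul Z   [Z ::= eats]
eats Z mul mul Z Z quick mul Z Z mul mul Z => eats eats mul mul Z Z quick mul Z Z mul mul Z   [Z ::= eats]
eats eats mul mul Z Z quick mul Z Z mul mul Z => eats eats mul mul eats Z quick mul Z Z mul mul Z   [Z ::= eats]
eats eats mul mul eats Z quick mul Z Z mul mul Z => eats eats mul mul eats eats quick mul Z Z mul mul Z   [Z ::= eats]
eats eats mul mul eats eats quick mul Z Z mul mul Z => eats eats mul mul eats eats quick mul eats Z mul mul Z   [Z ::= eats]
eats eats mul mul eats eats quick mul eats Z mul mul Z => eats eats mul mul eats eats quick mul eats eats mul mul Z   [Z ::= eats]
eats eats mul mul eats eats quick mul eats eats mul mul Z => eats eats mul mul eats eats quick mul eats eats mul mul eats   [Z ::= eats]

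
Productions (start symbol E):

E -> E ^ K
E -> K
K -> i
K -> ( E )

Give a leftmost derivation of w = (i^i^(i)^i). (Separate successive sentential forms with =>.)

E => K   [E -> K]
K => (E)   [K -> ( E )]
(E) => (E^K)   [E -> E ^ K]
(E^K) => (E^K^K)   [E -> E ^ K]
(E^K^K) => (E^K^K^K)   [E -> E ^ K]
(E^K^K^K) => (K^K^K^K)   [E -> K]
(K^K^K^K) => (i^K^K^K)   [K -> i]
(i^K^K^K) => (i^i^K^K)   [K -> i]
(i^i^K^K) => (i^i^(E)^K)   [K -> ( E )]
(i^i^(E)^K) => (i^i^(K)^K)   [E -> K]
(i^i^(K)^K) => (i^i^(i)^K)   [K -> i]
(i^i^(i)^K) => (i^i^(i)^i)   [K -> i]

E => K => (E) => (E^K) => (E^K^K) => (E^K^K^K) => (K^K^K^K) => (i^K^K^K) => (i^i^K^K) => (i^i^(E)^K) => (i^i^(K)^K) => (i^i^(i)^K) => (i^i^(i)^i)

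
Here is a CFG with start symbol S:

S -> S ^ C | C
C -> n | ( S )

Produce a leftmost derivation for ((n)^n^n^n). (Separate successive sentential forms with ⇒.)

S ⇒ C   [S -> C]
C ⇒ (S)   [C -> ( S )]
(S) ⇒ (S^C)   [S -> S ^ C]
(S^C) ⇒ (S^C^C)   [S -> S ^ C]
(S^C^C) ⇒ (S^C^C^C)   [S -> S ^ C]
(S^C^C^C) ⇒ (C^C^C^C)   [S -> C]
(C^C^C^C) ⇒ ((S)^C^C^C)   [C -> ( S )]
((S)^C^C^C) ⇒ ((C)^C^C^C)   [S -> C]
((C)^C^C^C) ⇒ ((n)^C^C^C)   [C -> n]
((n)^C^C^C) ⇒ ((n)^n^C^C)   [C -> n]
((n)^n^C^C) ⇒ ((n)^n^n^C)   [C -> n]
((n)^n^n^C) ⇒ ((n)^n^n^n)   [C -> n]

S ⇒ C ⇒ (S) ⇒ (S^C) ⇒ (S^C^C) ⇒ (S^C^C^C) ⇒ (C^C^C^C) ⇒ ((S)^C^C^C) ⇒ ((C)^C^C^C) ⇒ ((n)^C^C^C) ⇒ ((n)^n^C^C) ⇒ ((n)^n^n^C) ⇒ ((n)^n^n^n)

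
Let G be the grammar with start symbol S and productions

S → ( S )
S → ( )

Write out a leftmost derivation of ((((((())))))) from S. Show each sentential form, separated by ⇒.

S⇒(S)⇒((S))⇒(((S)))⇒((((S))))⇒(((((S)))))⇒((((((S))))))⇒((((((()))))))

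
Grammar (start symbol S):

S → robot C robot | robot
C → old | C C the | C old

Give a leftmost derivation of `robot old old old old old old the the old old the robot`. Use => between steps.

S => robot C robot   [S → robot C robot]
robot C robot => robot C C the robot   [C → C C the]
robot C C the robot => robot C old C the robot   [C → C old]
robot C old C the robot => robot C C the old C the robot   [C → C C the]
robot C C the old C the robot => robot C old C the old C the robot   [C → C old]
robot C old C the old C the robot => robot C old old C the old C the robot   [C → C old]
robot C old old C the old C the robot => robot C old old old C the old C the robot   [C → C old]
robot C old old old C the old C the robot => robot old old old old C the old C the robot   [C → old]
robot old old old old C the old C the robot => robot old old old old C C the the old C the robot   [C → C C the]
robot old old old old C C the the old C the robot => robot old old old old old C the the old C the robot   [C → old]
robot old old old old old C the the old C the robot => robot old old old old old old the the old C the robot   [C → old]
robot old old old old old old the the old C the robot => robot old old old old old old the the old old the robot   [C → old]

S => robot C robot => robot C C the robot => robot C old C the robot => robot C C the old C the robot => robot C old C the old C the robot => robot C old old C the old C the robot => robot C old old old C the old C the robot => robot old old old old C the old C the robot => robot old old old old C C the the old C the robot => robot old old old old old C the the old C the robot => robot old old old old old old the the old C the robot => robot old old old old old old the the old old the robot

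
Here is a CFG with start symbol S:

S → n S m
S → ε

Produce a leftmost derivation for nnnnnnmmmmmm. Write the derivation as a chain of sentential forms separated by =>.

S=>nSm=>nnSmm=>nnnSmmm=>nnnnSmmmm=>nnnnnSmmmmm=>nnnnnnSmmmmmm=>nnnnnnmmmmmm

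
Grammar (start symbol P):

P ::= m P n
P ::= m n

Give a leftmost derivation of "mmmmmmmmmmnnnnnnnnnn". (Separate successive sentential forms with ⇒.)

P ⇒ mPn ⇒ mmPnn ⇒ mmmPnnn ⇒ mmmmPnnnn ⇒ mmmmmPnnnnn ⇒ mmmmmmPnnnnnn ⇒ mmmmmmmPnnnnnnn ⇒ mmmmmmmmPnnnnnnnn ⇒ mmmmmmmmmPnnnnnnnnn ⇒ mmmmmmmmmmnnnnnnnnnn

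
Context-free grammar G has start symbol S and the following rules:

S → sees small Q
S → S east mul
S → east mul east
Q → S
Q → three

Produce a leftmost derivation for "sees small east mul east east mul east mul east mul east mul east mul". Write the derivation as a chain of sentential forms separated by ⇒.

S ⇒ S east mul ⇒ S east mul east mul ⇒ S east mul east mul east mul ⇒ S east mul east mul east mul east mul ⇒ sees small Q east mul east mul east mul east mul ⇒ sees small S east mul east mul east mul east mul ⇒ sees small S east mul east mul east mul east mul east mul ⇒ sees small east mul east east mul east mul east mul east mul east mul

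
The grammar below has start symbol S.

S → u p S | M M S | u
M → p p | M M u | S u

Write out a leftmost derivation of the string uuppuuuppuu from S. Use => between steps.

S=>MMS=>MMuMS=>SuMuMS=>uuMuMS=>uuppuMS=>uuppuMMuS=>uuppuSuMuS=>uuppuuuMuS=>uuppuuuppuS=>uuppuuuppuu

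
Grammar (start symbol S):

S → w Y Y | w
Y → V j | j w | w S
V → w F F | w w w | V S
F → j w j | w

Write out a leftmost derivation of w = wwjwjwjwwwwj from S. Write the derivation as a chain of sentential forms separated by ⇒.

S⇒wYY⇒wVjY⇒wwFFjY⇒wwjwjFjY⇒wwjwjwjY⇒wwjwjwjVj⇒wwjwjwjVSj⇒wwjwjwjwwwSj⇒wwjwjwjwwwwj

S ⇒ wYY   [S → w Y Y]
wYY ⇒ wVjY   [Y → V j]
wVjY ⇒ wwFFjY   [V → w F F]
wwFFjY ⇒ wwjwjFjY   [F → j w j]
wwjwjFjY ⇒ wwjwjwjY   [F → w]
wwjwjwjY ⇒ wwjwjwjVj   [Y → V j]
wwjwjwjVj ⇒ wwjwjwjVSj   [V → V S]
wwjwjwjVSj ⇒ wwjwjwjwwwSj   [V → w w w]
wwjwjwjwwwSj ⇒ wwjwjwjwwwwj   [S → w]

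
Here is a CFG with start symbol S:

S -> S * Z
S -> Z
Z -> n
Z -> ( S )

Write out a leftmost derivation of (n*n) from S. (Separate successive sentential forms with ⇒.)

S ⇒ Z ⇒ (S) ⇒ (S*Z) ⇒ (Z*Z) ⇒ (n*Z) ⇒ (n*n)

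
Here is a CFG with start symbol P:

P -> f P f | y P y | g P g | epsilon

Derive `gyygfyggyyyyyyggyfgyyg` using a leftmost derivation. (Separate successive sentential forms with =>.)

P => gPg => gyPyg => gyyPyyg => gyygPgyyg => gyygfPfgyyg => gyygfyPyfgyyg => gyygfygPgyfgyyg => gyygfyggPggyfgyyg => gyygfyggyPyggyfgyyg => gyygfyggyyPyyggyfgyyg => gyygfyggyyyPyyyggyfgyyg => gyygfyggyyyyyyggyfgyyg

P => gPg   [P -> g P g]
gPg => gyPyg   [P -> y P y]
gyPyg => gyyPyyg   [P -> y P y]
gyyPyyg => gyygPgyyg   [P -> g P g]
gyygPgyyg => gyygfPfgyyg   [P -> f P f]
gyygfPfgyyg => gyygfyPyfgyyg   [P -> y P y]
gyygfyPyfgyyg => gyygfygPgyfgyyg   [P -> g P g]
gyygfygPgyfgyyg => gyygfyggPggyfgyyg   [P -> g P g]
gyygfyggPggyfgyyg => gyygfyggyPyggyfgyyg   [P -> y P y]
gyygfyggyPyggyfgyyg => gyygfyggyyPyyggyfgyyg   [P -> y P y]
gyygfyggyyPyyggyfgyyg => gyygfyggyyyPyyyggyfgyyg   [P -> y P y]
gyygfyggyyyPyyyggyfgyyg => gyygfyggyyyyyyggyfgyyg   [P -> epsilon]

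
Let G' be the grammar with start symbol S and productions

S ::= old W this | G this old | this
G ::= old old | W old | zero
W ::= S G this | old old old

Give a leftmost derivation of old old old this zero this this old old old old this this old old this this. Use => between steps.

S => old W this => old S G this this => old old W this G this this => old old S G this this G this this => old old old W this G this this G this this => old old old S G this this G this this G this this => old old old this G this this G this this G this this => old old old this zero this this G this this G this this => old old old this zero this this W old this this G this this => old old old this zero this this old old old old this this G this this => old old old this zero this this old old old old this this old old this this

S => old W this   [S ::= old W this]
old W this => old S G this this   [W ::= S G this]
old S G this this => old old W this G this this   [S ::= old W this]
old old W this G this this => old old S G this this G this this   [W ::= S G this]
old old S G this this G this this => old old old W this G this this G this this   [S ::= old W this]
old old old W this G this this G this this => old old old S G this this G this this G this this   [W ::= S G this]
old old old S G this this G this this G this this => old old old this G this this G this this G this this   [S ::= this]
old old old this G this this G this this G this this => old old old this zero this this G this this G this this   [G ::= zero]
old old old this zero this this G this this G this this => old old old this zero this this W old this this G this this   [G ::= W old]
old old old this zero this this W old this this G this this => old old old this zero this this old old old old this this G this this   [W ::= old old old]
old old old this zero this this old old old old this this G this this => old old old this zero this this old old old old this this old old this this   [G ::= old old]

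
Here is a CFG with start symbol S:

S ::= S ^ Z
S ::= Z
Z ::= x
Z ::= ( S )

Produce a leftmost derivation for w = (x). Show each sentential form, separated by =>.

S => Z   [S ::= Z]
Z => (S)   [Z ::= ( S )]
(S) => (Z)   [S ::= Z]
(Z) => (x)   [Z ::= x]

S => Z => (S) => (Z) => (x)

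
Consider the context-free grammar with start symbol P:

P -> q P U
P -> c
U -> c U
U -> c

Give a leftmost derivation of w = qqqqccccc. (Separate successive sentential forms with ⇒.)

P ⇒ qPU ⇒ qqPUU ⇒ qqqPUUU ⇒ qqqqPUUUU ⇒ qqqqcUUUU ⇒ qqqqccUUU ⇒ qqqqcccUU ⇒ qqqqccccU ⇒ qqqqccccc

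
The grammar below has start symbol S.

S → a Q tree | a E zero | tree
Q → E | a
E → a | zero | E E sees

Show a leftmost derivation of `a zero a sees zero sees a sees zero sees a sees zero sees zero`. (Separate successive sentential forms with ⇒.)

S ⇒ a E zero ⇒ a E E sees zero ⇒ a E E sees E sees zero ⇒ a E E sees E sees E sees zero ⇒ a E E sees E sees E sees E sees zero ⇒ a E E sees E sees E sees E sees E sees zero ⇒ a E E sees E sees E sees E sees E sees E sees zero ⇒ a zero E sees E sees E sees E sees E sees E sees zero ⇒ a zero a sees E sees E sees E sees E sees E sees zero ⇒ a zero a sees zero sees E sees E sees E sees E sees zero ⇒ a zero a sees zero sees a sees E sees E sees E sees zero ⇒ a zero a sees zero sees a sees zero sees E sees E sees zero ⇒ a zero a sees zero sees a sees zero sees a sees E sees zero ⇒ a zero a sees zero sees a sees zero sees a sees zero sees zero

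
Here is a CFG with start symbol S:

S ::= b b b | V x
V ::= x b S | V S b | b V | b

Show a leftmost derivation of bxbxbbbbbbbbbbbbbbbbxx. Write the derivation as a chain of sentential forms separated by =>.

S => Vx => bVx => bxbSx => bxbVxx => bxbVSbxx => bxbVSbSbxx => bxbVSbSbSbxx => bxbxbSSbSbSbxx => bxbxbbbbSbSbSbxx => bxbxbbbbbbbbSbSbxx => bxbxbbbbbbbbbbbbSbxx => bxbxbbbbbbbbbbbbbbbbxx

S => Vx   [S ::= V x]
Vx => bVx   [V ::= b V]
bVx => bxbSx   [V ::= x b S]
bxbSx => bxbVxx   [S ::= V x]
bxbVxx => bxbVSbxx   [V ::= V S b]
bxbVSbxx => bxbVSbSbxx   [V ::= V S b]
bxbVSbSbxx => bxbVSbSbSbxx   [V ::= V S b]
bxbVSbSbSbxx => bxbxbSSbSbSbxx   [V ::= x b S]
bxbxbSSbSbSbxx => bxbxbbbbSbSbSbxx   [S ::= b b b]
bxbxbbbbSbSbSbxx => bxbxbbbbbbbbSbSbxx   [S ::= b b b]
bxbxbbbbbbbbSbSbxx => bxbxbbbbbbbbbbbbSbxx   [S ::= b b b]
bxbxbbbbbbbbbbbbSbxx => bxbxbbbbbbbbbbbbbbbbxx   [S ::= b b b]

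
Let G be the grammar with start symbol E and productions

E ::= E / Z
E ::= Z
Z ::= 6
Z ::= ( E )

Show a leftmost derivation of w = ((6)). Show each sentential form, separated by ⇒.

E⇒Z⇒(E)⇒(Z)⇒((E))⇒((Z))⇒((6))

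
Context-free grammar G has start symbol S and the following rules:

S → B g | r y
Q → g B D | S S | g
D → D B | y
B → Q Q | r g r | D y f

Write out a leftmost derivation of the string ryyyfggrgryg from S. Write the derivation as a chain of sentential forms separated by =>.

S => Bg => QQg => SSQg => rySQg => ryBgQg => ryDyfgQg => ryyyfgQg => ryyyfggBDg => ryyyfggrgrDg => ryyyfggrgryg

S => Bg   [S → B g]
Bg => QQg   [B → Q Q]
QQg => SSQg   [Q → S S]
SSQg => rySQg   [S → r y]
rySQg => ryBgQg   [S → B g]
ryBgQg => ryDyfgQg   [B → D y f]
ryDyfgQg => ryyyfgQg   [D → y]
ryyyfgQg => ryyyfggBDg   [Q → g B D]
ryyyfggBDg => ryyyfggrgrDg   [B → r g r]
ryyyfggrgrDg => ryyyfggrgryg   [D → y]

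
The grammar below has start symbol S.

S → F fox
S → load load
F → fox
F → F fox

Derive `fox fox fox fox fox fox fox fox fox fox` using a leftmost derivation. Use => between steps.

S => F fox => F fox fox => F fox fox fox => F fox fox fox fox => F fox fox fox fox fox => F fox fox fox fox fox fox => F fox fox fox fox fox fox fox => F fox fox fox fox fox fox fox fox => F fox fox fox fox fox fox fox fox fox => fox fox fox fox fox fox fox fox fox fox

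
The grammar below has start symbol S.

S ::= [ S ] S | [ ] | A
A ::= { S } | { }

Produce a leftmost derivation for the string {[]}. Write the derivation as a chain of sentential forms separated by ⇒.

S ⇒ A ⇒ {S} ⇒ {[]}

S ⇒ A   [S ::= A]
A ⇒ {S}   [A ::= { S }]
{S} ⇒ {[]}   [S ::= [ ]]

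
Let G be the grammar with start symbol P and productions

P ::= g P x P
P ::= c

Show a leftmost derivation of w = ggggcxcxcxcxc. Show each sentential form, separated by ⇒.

P⇒gPxP⇒ggPxPxP⇒gggPxPxPxP⇒ggggPxPxPxPxP⇒ggggcxPxPxPxP⇒ggggcxcxPxPxP⇒ggggcxcxcxPxP⇒ggggcxcxcxcxP⇒ggggcxcxcxcxc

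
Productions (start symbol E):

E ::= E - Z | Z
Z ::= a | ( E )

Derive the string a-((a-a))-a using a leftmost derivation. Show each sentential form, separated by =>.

E => E-Z   [E ::= E - Z]
E-Z => E-Z-Z   [E ::= E - Z]
E-Z-Z => Z-Z-Z   [E ::= Z]
Z-Z-Z => a-Z-Z   [Z ::= a]
a-Z-Z => a-(E)-Z   [Z ::= ( E )]
a-(E)-Z => a-(Z)-Z   [E ::= Z]
a-(Z)-Z => a-((E))-Z   [Z ::= ( E )]
a-((E))-Z => a-((E-Z))-Z   [E ::= E - Z]
a-((E-Z))-Z => a-((Z-Z))-Z   [E ::= Z]
a-((Z-Z))-Z => a-((a-Z))-Z   [Z ::= a]
a-((a-Z))-Z => a-((a-a))-Z   [Z ::= a]
a-((a-a))-Z => a-((a-a))-a   [Z ::= a]

E=>E-Z=>E-Z-Z=>Z-Z-Z=>a-Z-Z=>a-(E)-Z=>a-(Z)-Z=>a-((E))-Z=>a-((E-Z))-Z=>a-((Z-Z))-Z=>a-((a-Z))-Z=>a-((a-a))-Z=>a-((a-a))-a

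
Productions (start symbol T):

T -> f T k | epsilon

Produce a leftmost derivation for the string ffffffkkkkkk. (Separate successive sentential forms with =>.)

T => fTk   [T -> f T k]
fTk => ffTkk   [T -> f T k]
ffTkk => fffTkkk   [T -> f T k]
fffTkkk => ffffTkkkk   [T -> f T k]
ffffTkkkk => fffffTkkkkk   [T -> f T k]
fffffTkkkkk => ffffffTkkkkkk   [T -> f T k]
ffffffTkkkkkk => ffffffkkkkkk   [T -> epsilon]

T => fTk => ffTkk => fffTkkk => ffffTkkkk => fffffTkkkkk => ffffffTkkkkkk => ffffffkkkkkk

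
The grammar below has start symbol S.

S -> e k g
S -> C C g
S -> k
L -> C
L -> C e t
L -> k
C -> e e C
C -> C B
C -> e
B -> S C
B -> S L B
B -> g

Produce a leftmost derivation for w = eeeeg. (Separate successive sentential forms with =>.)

S => CCg => eCg => eeeCg => eeeeg

S => CCg   [S -> C C g]
CCg => eCg   [C -> e]
eCg => eeeCg   [C -> e e C]
eeeCg => eeeeg   [C -> e]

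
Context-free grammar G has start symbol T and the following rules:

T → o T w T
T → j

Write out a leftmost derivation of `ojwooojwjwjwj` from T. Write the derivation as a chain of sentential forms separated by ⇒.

T⇒oTwT⇒ojwT⇒ojwoTwT⇒ojwooTwTwT⇒ojwoooTwTwTwT⇒ojwooojwTwTwT⇒ojwooojwjwTwT⇒ojwooojwjwjwT⇒ojwooojwjwjwj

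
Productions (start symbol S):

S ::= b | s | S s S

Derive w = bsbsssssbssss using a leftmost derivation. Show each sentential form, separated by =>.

S => SsS => SsSsS => bsSsS => bsSsSsS => bsSsSsSsS => bsSsSsSsSsS => bsSsSsSsSsSsS => bsbsSsSsSsSsS => bsbsssSsSsSsS => bsbsssssSsSsS => bsbsssssbsSsS => bsbsssssbsssS => bsbsssssbssss

S => SsS   [S ::= S s S]
SsS => SsSsS   [S ::= S s S]
SsSsS => bsSsS   [S ::= b]
bsSsS => bsSsSsS   [S ::= S s S]
bsSsSsS => bsSsSsSsS   [S ::= S s S]
bsSsSsSsS => bsSsSsSsSsS   [S ::= S s S]
bsSsSsSsSsS => bsSsSsSsSsSsS   [S ::= S s S]
bsSsSsSsSsSsS => bsbsSsSsSsSsS   [S ::= b]
bsbsSsSsSsSsS => bsbsssSsSsSsS   [S ::= s]
bsbsssSsSsSsS => bsbsssssSsSsS   [S ::= s]
bsbsssssSsSsS => bsbsssssbsSsS   [S ::= b]
bsbsssssbsSsS => bsbsssssbsssS   [S ::= s]
bsbsssssbsssS => bsbsssssbssss   [S ::= s]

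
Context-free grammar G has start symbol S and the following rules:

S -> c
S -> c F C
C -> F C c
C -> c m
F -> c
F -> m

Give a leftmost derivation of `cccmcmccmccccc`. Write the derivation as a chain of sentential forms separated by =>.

S => cFC => ccC => ccFCc => cccCc => cccFCcc => cccmCcc => cccmFCccc => cccmcCccc => cccmcFCcccc => cccmcmCcccc => cccmcmFCccccc => cccmcmcCccccc => cccmcmccmccccc

S => cFC   [S -> c F C]
cFC => ccC   [F -> c]
ccC => ccFCc   [C -> F C c]
ccFCc => cccCc   [F -> c]
cccCc => cccFCcc   [C -> F C c]
cccFCcc => cccmCcc   [F -> m]
cccmCcc => cccmFCccc   [C -> F C c]
cccmFCccc => cccmcCccc   [F -> c]
cccmcCccc => cccmcFCcccc   [C -> F C c]
cccmcFCcccc => cccmcmCcccc   [F -> m]
cccmcmCcccc => cccmcmFCccccc   [C -> F C c]
cccmcmFCccccc => cccmcmcCccccc   [F -> c]
cccmcmcCccccc => cccmcmccmccccc   [C -> c m]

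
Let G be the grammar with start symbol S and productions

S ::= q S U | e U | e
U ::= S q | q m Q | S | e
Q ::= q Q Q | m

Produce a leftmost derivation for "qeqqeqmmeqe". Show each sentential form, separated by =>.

S => qSU   [S ::= q S U]
qSU => qeUU   [S ::= e U]
qeUU => qeSqU   [U ::= S q]
qeSqU => qeqSUqU   [S ::= q S U]
qeqSUqU => qeqqSUUqU   [S ::= q S U]
qeqqSUUqU => qeqqeUUqU   [S ::= e]
qeqqeUUqU => qeqqeqmQUqU   [U ::= q m Q]
qeqqeqmQUqU => qeqqeqmmUqU   [Q ::= m]
qeqqeqmmUqU => qeqqeqmmeqU   [U ::= e]
qeqqeqmmeqU => qeqqeqmmeqe   [U ::= e]

S=>qSU=>qeUU=>qeSqU=>qeqSUqU=>qeqqSUUqU=>qeqqeUUqU=>qeqqeqmQUqU=>qeqqeqmmUqU=>qeqqeqmmeqU=>qeqqeqmmeqe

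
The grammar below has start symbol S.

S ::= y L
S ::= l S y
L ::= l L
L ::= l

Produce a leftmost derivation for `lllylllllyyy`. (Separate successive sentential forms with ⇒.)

S⇒lSy⇒llSyy⇒lllSyyy⇒lllyLyyy⇒lllylLyyy⇒lllyllLyyy⇒lllylllLyyy⇒lllyllllLyyy⇒lllylllllyyy

S ⇒ lSy   [S ::= l S y]
lSy ⇒ llSyy   [S ::= l S y]
llSyy ⇒ lllSyyy   [S ::= l S y]
lllSyyy ⇒ lllyLyyy   [S ::= y L]
lllyLyyy ⇒ lllylLyyy   [L ::= l L]
lllylLyyy ⇒ lllyllLyyy   [L ::= l L]
lllyllLyyy ⇒ lllylllLyyy   [L ::= l L]
lllylllLyyy ⇒ lllyllllLyyy   [L ::= l L]
lllyllllLyyy ⇒ lllylllllyyy   [L ::= l]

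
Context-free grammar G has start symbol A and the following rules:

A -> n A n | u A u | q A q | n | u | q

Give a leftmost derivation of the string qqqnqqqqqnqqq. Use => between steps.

A => qAq => qqAqq => qqqAqqq => qqqnAnqqq => qqqnqAqnqqq => qqqnqqAqqnqqq => qqqnqqqqqnqqq

A => qAq   [A -> q A q]
qAq => qqAqq   [A -> q A q]
qqAqq => qqqAqqq   [A -> q A q]
qqqAqqq => qqqnAnqqq   [A -> n A n]
qqqnAnqqq => qqqnqAqnqqq   [A -> q A q]
qqqnqAqnqqq => qqqnqqAqqnqqq   [A -> q A q]
qqqnqqAqqnqqq => qqqnqqqqqnqqq   [A -> q]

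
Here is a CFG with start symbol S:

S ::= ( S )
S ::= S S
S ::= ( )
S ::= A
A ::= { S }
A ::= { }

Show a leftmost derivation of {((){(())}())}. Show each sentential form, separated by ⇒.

S⇒A⇒{S}⇒{(S)}⇒{(SS)}⇒{(SSS)}⇒{(()SS)}⇒{(()AS)}⇒{((){S}S)}⇒{((){(S)}S)}⇒{((){(())}S)}⇒{((){(())}())}

S ⇒ A   [S ::= A]
A ⇒ {S}   [A ::= { S }]
{S} ⇒ {(S)}   [S ::= ( S )]
{(S)} ⇒ {(SS)}   [S ::= S S]
{(SS)} ⇒ {(SSS)}   [S ::= S S]
{(SSS)} ⇒ {(()SS)}   [S ::= ( )]
{(()SS)} ⇒ {(()AS)}   [S ::= A]
{(()AS)} ⇒ {((){S}S)}   [A ::= { S }]
{((){S}S)} ⇒ {((){(S)}S)}   [S ::= ( S )]
{((){(S)}S)} ⇒ {((){(())}S)}   [S ::= ( )]
{((){(())}S)} ⇒ {((){(())}())}   [S ::= ( )]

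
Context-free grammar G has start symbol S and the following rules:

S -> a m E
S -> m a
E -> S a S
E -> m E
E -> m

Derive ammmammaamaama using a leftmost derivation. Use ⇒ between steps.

S ⇒ amE ⇒ ammE ⇒ ammmE ⇒ ammmSaS ⇒ ammmamEaS ⇒ ammmamSaSaS ⇒ ammmammaaSaS ⇒ ammmammaamaaS ⇒ ammmammaamaama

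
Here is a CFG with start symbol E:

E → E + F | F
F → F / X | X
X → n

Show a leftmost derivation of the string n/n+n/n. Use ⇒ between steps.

E ⇒ E+F ⇒ F+F ⇒ F/X+F ⇒ X/X+F ⇒ n/X+F ⇒ n/n+F ⇒ n/n+F/X ⇒ n/n+X/X ⇒ n/n+n/X ⇒ n/n+n/n

E ⇒ E+F   [E → E + F]
E+F ⇒ F+F   [E → F]
F+F ⇒ F/X+F   [F → F / X]
F/X+F ⇒ X/X+F   [F → X]
X/X+F ⇒ n/X+F   [X → n]
n/X+F ⇒ n/n+F   [X → n]
n/n+F ⇒ n/n+F/X   [F → F / X]
n/n+F/X ⇒ n/n+X/X   [F → X]
n/n+X/X ⇒ n/n+n/X   [X → n]
n/n+n/X ⇒ n/n+n/n   [X → n]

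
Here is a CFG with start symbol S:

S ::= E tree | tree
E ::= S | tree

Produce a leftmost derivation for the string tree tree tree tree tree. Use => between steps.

S => E tree   [S ::= E tree]
E tree => S tree   [E ::= S]
S tree => E tree tree   [S ::= E tree]
E tree tree => S tree tree   [E ::= S]
S tree tree => E tree tree tree   [S ::= E tree]
E tree tree tree => S tree tree tree   [E ::= S]
S tree tree tree => E tree tree tree tree   [S ::= E tree]
E tree tree tree tree => tree tree tree tree tree   [E ::= tree]

S => E tree => S tree => E tree tree => S tree tree => E tree tree tree => S tree tree tree => E tree tree tree tree => tree tree tree tree tree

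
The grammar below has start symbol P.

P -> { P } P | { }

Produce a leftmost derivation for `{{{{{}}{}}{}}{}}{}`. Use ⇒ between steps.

P ⇒ {P}P   [P -> { P } P]
{P}P ⇒ {{P}P}P   [P -> { P } P]
{{P}P}P ⇒ {{{P}P}P}P   [P -> { P } P]
{{{P}P}P}P ⇒ {{{{P}P}P}P}P   [P -> { P } P]
{{{{P}P}P}P}P ⇒ {{{{{}}P}P}P}P   [P -> { }]
{{{{{}}P}P}P}P ⇒ {{{{{}}{}}P}P}P   [P -> { }]
{{{{{}}{}}P}P}P ⇒ {{{{{}}{}}{}}P}P   [P -> { }]
{{{{{}}{}}{}}P}P ⇒ {{{{{}}{}}{}}{}}P   [P -> { }]
{{{{{}}{}}{}}{}}P ⇒ {{{{{}}{}}{}}{}}{}   [P -> { }]

P ⇒ {P}P ⇒ {{P}P}P ⇒ {{{P}P}P}P ⇒ {{{{P}P}P}P}P ⇒ {{{{{}}P}P}P}P ⇒ {{{{{}}{}}P}P}P ⇒ {{{{{}}{}}{}}P}P ⇒ {{{{{}}{}}{}}{}}P ⇒ {{{{{}}{}}{}}{}}{}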